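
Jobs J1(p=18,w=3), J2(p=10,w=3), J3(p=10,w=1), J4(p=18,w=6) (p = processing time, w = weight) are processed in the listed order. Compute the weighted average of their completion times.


Completion times:
  J1: C=18, w×C=3×18=54
  J2: C=28, w×C=3×28=84
  J3: C=38, w×C=1×38=38
  J4: C=56, w×C=6×56=336
Sum w×C = 512
Sum w = 13
Weighted avg = 512/13
= 39.38


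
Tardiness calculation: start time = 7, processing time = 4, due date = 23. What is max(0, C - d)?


Completion = start + processing = 7 + 4 = 11
Tardiness = max(0, C - d) = max(0, 11 - 23)
= max(0, -12)
= 0


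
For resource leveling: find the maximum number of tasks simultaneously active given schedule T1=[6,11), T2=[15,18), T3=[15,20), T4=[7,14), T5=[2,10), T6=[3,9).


Check each time point for overlaps:
  t=7: 4 tasks active (T1, T4, T5, T6)
Max concurrent = 4


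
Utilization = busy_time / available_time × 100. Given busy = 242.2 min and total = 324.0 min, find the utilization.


Utilization = busy / total × 100
= 242.2 / 324.0 × 100
= 74.8%


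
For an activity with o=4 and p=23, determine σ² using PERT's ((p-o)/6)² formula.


σ² = ((p - o) / 6)² = (p - o)² / 36
= (23 - 4)² / 36
= 19² / 36
= 361 / 36
= 10.0278


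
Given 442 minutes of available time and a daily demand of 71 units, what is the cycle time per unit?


Cycle time = available time / demand
= 442 / 71
= 6.23 min/unit


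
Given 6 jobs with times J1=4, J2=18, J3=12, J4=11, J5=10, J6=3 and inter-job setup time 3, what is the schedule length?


Makespan = Σ processing + (n-1) × setup
= (4 + 18 + 12 + 11 + 10 + 3) + (6-1)×3
= 58 + 15
= 73 time units


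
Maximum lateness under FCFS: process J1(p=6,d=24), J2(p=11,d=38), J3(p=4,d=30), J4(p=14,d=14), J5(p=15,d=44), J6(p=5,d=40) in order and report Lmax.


Lateness per job (L = C - d):
  J1: C=6, d=24, L=-18
  J2: C=17, d=38, L=-21
  J3: C=21, d=30, L=-9
  J4: C=35, d=14, L=21
  J5: C=50, d=44, L=6
  J6: C=55, d=40, L=15
Lmax = max(-18, -21, -9, 21, 6, 15)
= 21


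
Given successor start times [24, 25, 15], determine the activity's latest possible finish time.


LF = min of all successor start times
Successors start at: [24, 25, 15]
LF = min(24, 25, 15)
= 15


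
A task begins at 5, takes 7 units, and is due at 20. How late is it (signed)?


Completion = 5 + 7 = 12
Lateness = C - d = 12 - 20
= -8


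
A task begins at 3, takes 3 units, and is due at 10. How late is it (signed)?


Completion = 3 + 3 = 6
Lateness = C - d = 6 - 10
= -4


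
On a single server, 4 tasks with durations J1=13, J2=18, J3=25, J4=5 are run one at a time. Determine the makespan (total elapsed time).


Sequential makespan: sum all processing times
= 13 + 18 + 25 + 5
= 61 time units


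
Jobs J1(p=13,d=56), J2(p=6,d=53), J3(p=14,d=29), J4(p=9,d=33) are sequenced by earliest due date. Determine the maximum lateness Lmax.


EDD order: J3 → J4 → J2 → J1
Completion and lateness:
  J3: C=14, d=29, L=14-29=-15
  J4: C=23, d=33, L=23-33=-10
  J2: C=29, d=53, L=29-53=-24
  J1: C=42, d=56, L=42-56=-14
Lmax = max(-15, -10, -24, -14)
= -10


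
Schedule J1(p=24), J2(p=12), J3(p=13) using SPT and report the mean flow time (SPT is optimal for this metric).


SPT order: J2 → J3 → J1
Completion times:
  J2: C=12
  J3: C=25
  J1: C=49
Sum = 86, n = 3
Mean flow = 86/3
= 28.67


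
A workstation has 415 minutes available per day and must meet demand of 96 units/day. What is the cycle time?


Cycle time = available time / demand
= 415 / 96
= 4.32 min/unit


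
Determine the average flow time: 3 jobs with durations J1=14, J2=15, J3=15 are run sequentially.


Completion times:
  J1: completes at 14
  J2: completes at 29
  J3: completes at 44
Sum = 87
Average = 87/3
= 29.00


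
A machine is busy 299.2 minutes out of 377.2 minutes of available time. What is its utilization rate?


Utilization = busy / total × 100
= 299.2 / 377.2 × 100
= 79.3%


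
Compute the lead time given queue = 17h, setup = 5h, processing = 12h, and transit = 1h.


Lead time = queue + setup + processing + transit
= 17 + 5 + 12 + 1
= 35 hours


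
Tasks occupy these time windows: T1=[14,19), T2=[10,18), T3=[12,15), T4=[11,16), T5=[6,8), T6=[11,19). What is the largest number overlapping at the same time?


Check each time point for overlaps:
  t=14: 5 tasks active (T1, T2, T3, T4, T6)
Max concurrent = 5


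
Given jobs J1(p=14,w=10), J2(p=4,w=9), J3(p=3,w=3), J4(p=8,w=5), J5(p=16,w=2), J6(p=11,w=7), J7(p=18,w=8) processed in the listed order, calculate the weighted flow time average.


Completion times:
  J1: C=14, w×C=10×14=140
  J2: C=18, w×C=9×18=162
  J3: C=21, w×C=3×21=63
  J4: C=29, w×C=5×29=145
  J5: C=45, w×C=2×45=90
  J6: C=56, w×C=7×56=392
  J7: C=74, w×C=8×74=592
Sum w×C = 1584
Sum w = 44
Weighted avg = 1584/44
= 36.00


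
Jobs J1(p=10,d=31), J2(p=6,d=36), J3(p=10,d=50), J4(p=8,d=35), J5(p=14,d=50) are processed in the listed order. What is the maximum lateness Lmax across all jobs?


Lateness per job (L = C - d):
  J1: C=10, d=31, L=-21
  J2: C=16, d=36, L=-20
  J3: C=26, d=50, L=-24
  J4: C=34, d=35, L=-1
  J5: C=48, d=50, L=-2
Lmax = max(-21, -20, -24, -1, -2)
= -1


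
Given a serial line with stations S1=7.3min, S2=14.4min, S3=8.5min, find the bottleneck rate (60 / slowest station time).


Bottleneck = longest station time
Station times: [7.3, 14.4, 8.5]
Max = 14.4 min
Rate = 60 / 14.4
= 4.17 units/hour (bottleneck: 14.4min)


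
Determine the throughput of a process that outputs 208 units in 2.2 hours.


Throughput = units / time
= 208 / 2.2
= 94.5 units/hour


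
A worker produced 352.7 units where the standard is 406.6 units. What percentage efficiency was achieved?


Efficiency = (actual / standard) × 100
= (352.7 / 406.6) × 100
= 86.7%


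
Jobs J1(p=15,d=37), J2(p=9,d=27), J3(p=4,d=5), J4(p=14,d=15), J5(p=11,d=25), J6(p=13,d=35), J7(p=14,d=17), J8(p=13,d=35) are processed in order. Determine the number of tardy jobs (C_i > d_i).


Completion vs due date:
  J1: C=15, d=37 → on time
  J2: C=24, d=27 → on time
  J3: C=28, d=5 → TARDY
  J4: C=42, d=15 → TARDY
  J5: C=53, d=25 → TARDY
  J6: C=66, d=35 → TARDY
  J7: C=80, d=17 → TARDY
  J8: C=93, d=35 → TARDY
Tardy jobs: J3, J4, J5, J6, J7, J8
Count = 6


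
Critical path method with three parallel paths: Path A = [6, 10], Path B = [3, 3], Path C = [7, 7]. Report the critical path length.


Path A: 6 + 10 = 16
Path B: 3 + 3 = 6
Path C: 7 + 7 = 14
Critical path = longest = max(16, 6, 14)
= 16 (Path A)


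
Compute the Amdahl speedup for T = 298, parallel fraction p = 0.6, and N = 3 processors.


Amdahl's law: T_p = T × ((1-p) + p/N)
= 298 × ((1-0.6) + 0.6/3)
= 298 × (0.40 + 0.2000)
= 298 × 0.6000
= 178.80
Speedup = 298/178.80
= 1.67×


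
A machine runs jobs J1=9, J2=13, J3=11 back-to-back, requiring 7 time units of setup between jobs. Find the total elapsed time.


Makespan = Σ processing + (n-1) × setup
= (9 + 13 + 11) + (3-1)×7
= 33 + 14
= 47 time units


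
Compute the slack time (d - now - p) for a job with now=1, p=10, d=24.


Slack = due - current_time - processing
= 24 - 1 - 10
= 13


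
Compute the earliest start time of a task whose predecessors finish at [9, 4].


ES = max of all predecessor completion times
Predecessors: [9, 4]
ES = max(9, 4)
= 9


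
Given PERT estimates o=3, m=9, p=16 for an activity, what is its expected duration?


te = (o + 4m + p) / 6
= (3 + 4×9 + 16) / 6
= (3 + 36 + 16) / 6
= 55 / 6
= 9.17


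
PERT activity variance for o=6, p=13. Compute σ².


σ² = ((p - o) / 6)² = (p - o)² / 36
= (13 - 6)² / 36
= 7² / 36
= 49 / 36
= 1.3611


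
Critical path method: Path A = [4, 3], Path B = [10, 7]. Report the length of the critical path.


Path A: 4 + 3 = 7
Path B: 10 + 7 = 17
Critical path = longest = max(7, 17)
= 17 (Path B)


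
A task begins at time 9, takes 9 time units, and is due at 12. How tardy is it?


Completion = start + processing = 9 + 9 = 18
Tardiness = max(0, C - d) = max(0, 18 - 12)
= max(0, 6)
= 6


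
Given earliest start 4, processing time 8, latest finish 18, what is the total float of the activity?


EF = ES + duration = 4 + 8 = 12
LS = LF - duration = 18 - 8 = 10
Total Float = LF - EF = 18 - 12
(or LS - ES = 10 - 4)
= 6


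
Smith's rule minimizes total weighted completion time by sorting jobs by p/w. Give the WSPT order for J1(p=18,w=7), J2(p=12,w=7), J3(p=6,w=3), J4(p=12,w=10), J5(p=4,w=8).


WSPT (Smith's rule): sort by p/w ascending
  J5: p/w = 4/8 = 0.500
  J4: p/w = 12/10 = 1.200
  J2: p/w = 12/7 = 1.714
  J3: p/w = 6/3 = 2.000
  J1: p/w = 18/7 = 2.571
Order: J5 → J4 → J2 → J3 → J1


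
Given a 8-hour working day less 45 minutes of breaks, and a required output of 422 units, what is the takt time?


Available = 8×60 - 45 = 435 min
Takt time = 435 / 422
= 1.03 min/unit


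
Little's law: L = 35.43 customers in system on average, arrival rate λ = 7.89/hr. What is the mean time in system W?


Little's law: L = λW → W = L / λ
= 35.43 / 7.89
= 4.49 hours


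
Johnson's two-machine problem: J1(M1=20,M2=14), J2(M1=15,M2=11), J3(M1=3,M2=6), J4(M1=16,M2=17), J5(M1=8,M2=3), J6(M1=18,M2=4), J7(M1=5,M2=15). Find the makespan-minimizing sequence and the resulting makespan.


Johnson's rule:
Group 1 (M1≤M2, sort by M1): ['J3', 'J7', 'J4']
Group 2 (M1>M2, sort desc M2): ['J1', 'J2', 'J6', 'J5']
Sequence: J3 → J7 → J4 → J1 → J2 → J6 → J5
Makespan calculation:
  J3: M1 done=3, M2 done=9
  J7: M1 done=8, M2 done=24
  J4: M1 done=24, M2 done=41
  J1: M1 done=44, M2 done=58
  J2: M1 done=59, M2 done=70
  J6: M1 done=77, M2 done=81
  J5: M1 done=85, M2 done=88
= Sequence: J3 → J7 → J4 → J1 → J2 → J6 → J5, Makespan: 88


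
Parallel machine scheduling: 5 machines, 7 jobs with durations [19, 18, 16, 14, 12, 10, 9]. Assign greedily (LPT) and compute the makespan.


Jobs (LPT sorted): [19, 18, 16, 14, 12, 10, 9]
Machines: 5
  J=19 → Machine 1 (load: 0+19=19)
  J=18 → Machine 2 (load: 0+18=18)
  J=16 → Machine 3 (load: 0+16=16)
  J=14 → Machine 4 (load: 0+14=14)
  J=12 → Machine 5 (load: 0+12=12)
  J=10 → Machine 5 (load: 12+10=22)
  J=9 → Machine 4 (load: 14+9=23)
Machine loads: [19, 18, 16, 23, 22]
Makespan = max = 23 time units


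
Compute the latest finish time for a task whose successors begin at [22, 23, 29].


LF = min of all successor start times
Successors start at: [22, 23, 29]
LF = min(22, 23, 29)
= 22


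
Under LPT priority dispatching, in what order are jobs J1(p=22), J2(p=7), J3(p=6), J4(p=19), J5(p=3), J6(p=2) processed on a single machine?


LPT: sort by longest processing time first
  J1: p=22
  J4: p=19
  J2: p=7
  J3: p=6
  J5: p=3
  J6: p=2
Order: J1 → J4 → J2 → J3 → J5 → J6


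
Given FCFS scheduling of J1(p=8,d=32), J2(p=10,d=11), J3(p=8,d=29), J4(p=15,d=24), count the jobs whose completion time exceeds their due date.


Completion vs due date:
  J1: C=8, d=32 → on time
  J2: C=18, d=11 → TARDY
  J3: C=26, d=29 → on time
  J4: C=41, d=24 → TARDY
Tardy jobs: J2, J4
Count = 2


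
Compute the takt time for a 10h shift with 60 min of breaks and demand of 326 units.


Available = 10×60 - 60 = 540 min
Takt time = 540 / 326
= 1.66 min/unit


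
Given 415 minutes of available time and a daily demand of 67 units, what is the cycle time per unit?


Cycle time = available time / demand
= 415 / 67
= 6.19 min/unit


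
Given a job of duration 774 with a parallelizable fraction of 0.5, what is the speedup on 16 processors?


Amdahl's law: T_p = T × ((1-p) + p/N)
= 774 × ((1-0.5) + 0.5/16)
= 774 × (0.50 + 0.0312)
= 774 × 0.5312
= 411.19
Speedup = 774/411.19
= 1.88×


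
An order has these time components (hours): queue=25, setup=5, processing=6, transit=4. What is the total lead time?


Lead time = queue + setup + processing + transit
= 25 + 5 + 6 + 4
= 40 hours


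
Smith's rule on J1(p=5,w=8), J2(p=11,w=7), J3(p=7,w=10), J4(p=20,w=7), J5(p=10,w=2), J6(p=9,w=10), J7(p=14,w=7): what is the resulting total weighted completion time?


WSPT order (by p/w): J1 → J3 → J6 → J2 → J7 → J4 → J5
  J1: C=5, w·C=8×5=40
  J3: C=12, w·C=10×12=120
  J6: C=21, w·C=10×21=210
  J2: C=32, w·C=7×32=224
  J7: C=46, w·C=7×46=322
  J4: C=66, w·C=7×66=462
  J5: C=76, w·C=2×76=152
Σ w·C = 1530
= 1530


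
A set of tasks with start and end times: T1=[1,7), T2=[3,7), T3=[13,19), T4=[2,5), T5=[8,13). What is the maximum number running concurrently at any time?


Check each time point for overlaps:
  t=3: 3 tasks active (T1, T2, T4)
Max concurrent = 3


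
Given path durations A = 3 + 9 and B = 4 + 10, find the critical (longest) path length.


Path A: 3 + 9 = 12
Path B: 4 + 10 = 14
Critical path = longest = max(12, 14)
= 14 (Path B)


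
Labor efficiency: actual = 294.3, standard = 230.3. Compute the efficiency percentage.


Efficiency = (actual / standard) × 100
= (294.3 / 230.3) × 100
= 127.8%


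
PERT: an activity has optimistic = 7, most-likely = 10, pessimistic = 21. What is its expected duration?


te = (o + 4m + p) / 6
= (7 + 4×10 + 21) / 6
= (7 + 40 + 21) / 6
= 68 / 6
= 11.33


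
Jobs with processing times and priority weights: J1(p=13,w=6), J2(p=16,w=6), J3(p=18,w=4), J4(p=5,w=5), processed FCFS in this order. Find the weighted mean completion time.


Completion times:
  J1: C=13, w×C=6×13=78
  J2: C=29, w×C=6×29=174
  J3: C=47, w×C=4×47=188
  J4: C=52, w×C=5×52=260
Sum w×C = 700
Sum w = 21
Weighted avg = 700/21
= 33.33


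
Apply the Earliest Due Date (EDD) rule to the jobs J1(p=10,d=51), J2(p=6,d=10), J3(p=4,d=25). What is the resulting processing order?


EDD: sort by earliest due date
  J2: d=10, p=6
  J3: d=25, p=4
  J1: d=51, p=10
Order: J2 → J3 → J1


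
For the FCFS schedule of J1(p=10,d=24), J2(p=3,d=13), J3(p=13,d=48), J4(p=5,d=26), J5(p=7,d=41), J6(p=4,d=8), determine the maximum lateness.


Lateness per job (L = C - d):
  J1: C=10, d=24, L=-14
  J2: C=13, d=13, L=0
  J3: C=26, d=48, L=-22
  J4: C=31, d=26, L=5
  J5: C=38, d=41, L=-3
  J6: C=42, d=8, L=34
Lmax = max(-14, 0, -22, 5, -3, 34)
= 34


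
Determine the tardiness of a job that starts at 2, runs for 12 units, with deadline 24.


Completion = start + processing = 2 + 12 = 14
Tardiness = max(0, C - d) = max(0, 14 - 24)
= max(0, -10)
= 0


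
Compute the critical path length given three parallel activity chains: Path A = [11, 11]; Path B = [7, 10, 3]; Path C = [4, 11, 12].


Path A: 11 + 11 = 22
Path B: 7 + 10 + 3 = 20
Path C: 4 + 11 + 12 = 27
Critical path = longest = max(22, 20, 27)
= 27 (Path C)


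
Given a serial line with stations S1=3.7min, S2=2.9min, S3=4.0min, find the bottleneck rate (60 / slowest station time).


Bottleneck = longest station time
Station times: [3.7, 2.9, 4.0]
Max = 4.0 min
Rate = 60 / 4.0
= 15.00 units/hour (bottleneck: 4.0min)


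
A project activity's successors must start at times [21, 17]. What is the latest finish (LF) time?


LF = min of all successor start times
Successors start at: [21, 17]
LF = min(21, 17)
= 17


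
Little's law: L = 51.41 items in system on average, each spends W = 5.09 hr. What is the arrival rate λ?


Little's law: L = λW → λ = L / W
= 51.41 / 5.09
= 10.10 per hour


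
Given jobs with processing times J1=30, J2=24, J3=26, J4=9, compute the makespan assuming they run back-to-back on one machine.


Sequential makespan: sum all processing times
= 30 + 24 + 26 + 9
= 89 time units


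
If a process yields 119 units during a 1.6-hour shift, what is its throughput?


Throughput = units / time
= 119 / 1.6
= 74.4 units/hour


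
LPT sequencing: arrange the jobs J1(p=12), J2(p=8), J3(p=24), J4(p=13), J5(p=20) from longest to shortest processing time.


LPT: sort by longest processing time first
  J3: p=24
  J5: p=20
  J4: p=13
  J1: p=12
  J2: p=8
Order: J3 → J5 → J4 → J1 → J2


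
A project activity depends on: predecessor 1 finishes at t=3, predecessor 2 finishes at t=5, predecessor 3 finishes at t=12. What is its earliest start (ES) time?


ES = max of all predecessor completion times
Predecessors: [3, 5, 12]
ES = max(3, 5, 12)
= 12


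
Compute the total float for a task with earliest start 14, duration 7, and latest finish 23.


EF = ES + duration = 14 + 7 = 21
LS = LF - duration = 23 - 7 = 16
Total Float = LF - EF = 23 - 21
(or LS - ES = 16 - 14)
= 2


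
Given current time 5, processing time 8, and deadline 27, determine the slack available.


Slack = due - current_time - processing
= 27 - 5 - 8
= 14


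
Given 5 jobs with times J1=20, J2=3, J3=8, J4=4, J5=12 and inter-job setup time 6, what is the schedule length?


Makespan = Σ processing + (n-1) × setup
= (20 + 3 + 8 + 4 + 12) + (5-1)×6
= 47 + 24
= 71 time units


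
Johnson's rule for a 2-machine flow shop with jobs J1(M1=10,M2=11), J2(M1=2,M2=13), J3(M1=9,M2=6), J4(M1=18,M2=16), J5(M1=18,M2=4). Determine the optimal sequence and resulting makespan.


Johnson's rule:
Group 1 (M1≤M2, sort by M1): ['J2', 'J1']
Group 2 (M1>M2, sort desc M2): ['J4', 'J3', 'J5']
Sequence: J2 → J1 → J4 → J3 → J5
Makespan calculation:
  J2: M1 done=2, M2 done=15
  J1: M1 done=12, M2 done=26
  J4: M1 done=30, M2 done=46
  J3: M1 done=39, M2 done=52
  J5: M1 done=57, M2 done=61
= Sequence: J2 → J1 → J4 → J3 → J5, Makespan: 61


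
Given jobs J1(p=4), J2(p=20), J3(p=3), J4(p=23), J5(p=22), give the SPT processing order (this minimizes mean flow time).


SPT: sort by shortest processing time
  J3: p=3
  J1: p=4
  J2: p=20
  J5: p=22
  J4: p=23
Order: J3 → J1 → J2 → J5 → J4


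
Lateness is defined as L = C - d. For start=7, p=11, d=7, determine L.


Completion = 7 + 11 = 18
Lateness = C - d = 18 - 7
= 11


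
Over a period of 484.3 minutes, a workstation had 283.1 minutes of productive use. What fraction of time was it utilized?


Utilization = busy / total × 100
= 283.1 / 484.3 × 100
= 58.5%


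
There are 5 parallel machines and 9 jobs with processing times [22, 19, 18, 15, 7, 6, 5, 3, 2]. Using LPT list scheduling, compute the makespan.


Jobs (LPT sorted): [22, 19, 18, 15, 7, 6, 5, 3, 2]
Machines: 5
  J=22 → Machine 1 (load: 0+22=22)
  J=19 → Machine 2 (load: 0+19=19)
  J=18 → Machine 3 (load: 0+18=18)
  J=15 → Machine 4 (load: 0+15=15)
  J=7 → Machine 5 (load: 0+7=7)
  J=6 → Machine 5 (load: 7+6=13)
  J=5 → Machine 5 (load: 13+5=18)
  J=3 → Machine 4 (load: 15+3=18)
  J=2 → Machine 3 (load: 18+2=20)
Machine loads: [22, 19, 20, 18, 18]
Makespan = max = 22 time units


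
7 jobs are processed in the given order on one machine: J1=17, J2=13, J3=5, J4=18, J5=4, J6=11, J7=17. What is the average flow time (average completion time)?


Completion times:
  J1: completes at 17
  J2: completes at 30
  J3: completes at 35
  J4: completes at 53
  J5: completes at 57
  J6: completes at 68
  J7: completes at 85
Sum = 345
Average = 345/7
= 49.29


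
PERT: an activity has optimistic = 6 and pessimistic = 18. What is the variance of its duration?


σ² = ((p - o) / 6)² = (p - o)² / 36
= (18 - 6)² / 36
= 12² / 36
= 144 / 36
= 4.0000


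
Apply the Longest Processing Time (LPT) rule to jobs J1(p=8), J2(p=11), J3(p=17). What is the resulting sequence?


LPT: sort by longest processing time first
  J3: p=17
  J2: p=11
  J1: p=8
Order: J3 → J2 → J1


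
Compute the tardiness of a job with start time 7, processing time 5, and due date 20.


Completion = start + processing = 7 + 5 = 12
Tardiness = max(0, C - d) = max(0, 12 - 20)
= max(0, -8)
= 0


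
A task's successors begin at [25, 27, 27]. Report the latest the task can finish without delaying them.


LF = min of all successor start times
Successors start at: [25, 27, 27]
LF = min(25, 27, 27)
= 25


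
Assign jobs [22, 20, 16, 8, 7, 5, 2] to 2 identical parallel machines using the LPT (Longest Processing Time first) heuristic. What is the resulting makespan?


Jobs (LPT sorted): [22, 20, 16, 8, 7, 5, 2]
Machines: 2
  J=22 → Machine 1 (load: 0+22=22)
  J=20 → Machine 2 (load: 0+20=20)
  J=16 → Machine 2 (load: 20+16=36)
  J=8 → Machine 1 (load: 22+8=30)
  J=7 → Machine 1 (load: 30+7=37)
  J=5 → Machine 2 (load: 36+5=41)
  J=2 → Machine 1 (load: 37+2=39)
Machine loads: [39, 41]
Makespan = max = 41 time units


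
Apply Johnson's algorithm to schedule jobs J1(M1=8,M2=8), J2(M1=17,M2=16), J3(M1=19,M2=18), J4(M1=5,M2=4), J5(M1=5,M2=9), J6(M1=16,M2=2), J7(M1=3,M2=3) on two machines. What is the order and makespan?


Johnson's rule:
Group 1 (M1≤M2, sort by M1): ['J7', 'J5', 'J1']
Group 2 (M1>M2, sort desc M2): ['J3', 'J2', 'J4', 'J6']
Sequence: J7 → J5 → J1 → J3 → J2 → J4 → J6
Makespan calculation:
  J7: M1 done=3, M2 done=6
  J5: M1 done=8, M2 done=17
  J1: M1 done=16, M2 done=25
  J3: M1 done=35, M2 done=53
  J2: M1 done=52, M2 done=69
  J4: M1 done=57, M2 done=73
  J6: M1 done=73, M2 done=75
= Sequence: J7 → J5 → J1 → J3 → J2 → J4 → J6, Makespan: 75


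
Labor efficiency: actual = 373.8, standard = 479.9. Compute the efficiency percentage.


Efficiency = (actual / standard) × 100
= (373.8 / 479.9) × 100
= 77.9%


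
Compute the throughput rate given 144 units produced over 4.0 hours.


Throughput = units / time
= 144 / 4.0
= 36.0 units/hour


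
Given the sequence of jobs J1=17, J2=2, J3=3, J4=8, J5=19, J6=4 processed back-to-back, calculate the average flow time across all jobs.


Completion times:
  J1: completes at 17
  J2: completes at 19
  J3: completes at 22
  J4: completes at 30
  J5: completes at 49
  J6: completes at 53
Sum = 190
Average = 190/6
= 31.67


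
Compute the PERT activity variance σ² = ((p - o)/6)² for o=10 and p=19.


σ² = ((p - o) / 6)² = (p - o)² / 36
= (19 - 10)² / 36
= 9² / 36
= 81 / 36
= 2.2500


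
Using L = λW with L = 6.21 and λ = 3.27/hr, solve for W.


Little's law: L = λW → W = L / λ
= 6.21 / 3.27
= 1.90 hours


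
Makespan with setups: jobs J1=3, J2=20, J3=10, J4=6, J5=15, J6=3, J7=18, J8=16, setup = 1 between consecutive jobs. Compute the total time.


Makespan = Σ processing + (n-1) × setup
= (3 + 20 + 10 + 6 + 15 + 3 + 18 + 16) + (8-1)×1
= 91 + 7
= 98 time units


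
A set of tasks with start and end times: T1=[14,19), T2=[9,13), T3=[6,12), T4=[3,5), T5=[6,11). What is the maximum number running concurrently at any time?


Check each time point for overlaps:
  t=9: 3 tasks active (T2, T3, T5)
Max concurrent = 3


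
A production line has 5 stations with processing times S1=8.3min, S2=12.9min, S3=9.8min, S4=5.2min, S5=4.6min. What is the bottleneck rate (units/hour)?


Bottleneck = longest station time
Station times: [8.3, 12.9, 9.8, 5.2, 4.6]
Max = 12.9 min
Rate = 60 / 12.9
= 4.65 units/hour (bottleneck: 12.9min)


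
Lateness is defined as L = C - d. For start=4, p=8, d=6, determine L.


Completion = 4 + 8 = 12
Lateness = C - d = 12 - 6
= 6


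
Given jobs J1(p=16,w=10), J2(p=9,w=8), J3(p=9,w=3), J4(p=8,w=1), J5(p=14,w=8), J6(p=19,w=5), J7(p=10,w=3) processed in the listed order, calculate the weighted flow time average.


Completion times:
  J1: C=16, w×C=10×16=160
  J2: C=25, w×C=8×25=200
  J3: C=34, w×C=3×34=102
  J4: C=42, w×C=1×42=42
  J5: C=56, w×C=8×56=448
  J6: C=75, w×C=5×75=375
  J7: C=85, w×C=3×85=255
Sum w×C = 1582
Sum w = 38
Weighted avg = 1582/38
= 41.63


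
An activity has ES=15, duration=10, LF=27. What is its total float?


EF = ES + duration = 15 + 10 = 25
LS = LF - duration = 27 - 10 = 17
Total Float = LF - EF = 27 - 25
(or LS - ES = 17 - 15)
= 2


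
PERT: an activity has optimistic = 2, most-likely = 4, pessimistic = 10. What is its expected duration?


te = (o + 4m + p) / 6
= (2 + 4×4 + 10) / 6
= (2 + 16 + 10) / 6
= 28 / 6
= 4.67


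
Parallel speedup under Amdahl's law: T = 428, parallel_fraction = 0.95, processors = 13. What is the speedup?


Amdahl's law: T_p = T × ((1-p) + p/N)
= 428 × ((1-0.95) + 0.95/13)
= 428 × (0.05 + 0.0731)
= 428 × 0.1231
= 52.68
Speedup = 428/52.68
= 8.12×


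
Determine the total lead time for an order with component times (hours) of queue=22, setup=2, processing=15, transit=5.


Lead time = queue + setup + processing + transit
= 22 + 2 + 15 + 5
= 44 hours


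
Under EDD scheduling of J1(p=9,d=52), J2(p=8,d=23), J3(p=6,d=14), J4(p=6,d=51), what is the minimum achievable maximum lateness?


EDD order: J3 → J2 → J4 → J1
Completion and lateness:
  J3: C=6, d=14, L=6-14=-8
  J2: C=14, d=23, L=14-23=-9
  J4: C=20, d=51, L=20-51=-31
  J1: C=29, d=52, L=29-52=-23
Lmax = max(-8, -9, -31, -23)
= -8


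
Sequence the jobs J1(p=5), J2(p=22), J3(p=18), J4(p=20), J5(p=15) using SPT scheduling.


SPT: sort by shortest processing time
  J1: p=5
  J5: p=15
  J3: p=18
  J4: p=20
  J2: p=22
Order: J1 → J5 → J3 → J4 → J2


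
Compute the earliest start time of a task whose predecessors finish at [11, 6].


ES = max of all predecessor completion times
Predecessors: [11, 6]
ES = max(11, 6)
= 11


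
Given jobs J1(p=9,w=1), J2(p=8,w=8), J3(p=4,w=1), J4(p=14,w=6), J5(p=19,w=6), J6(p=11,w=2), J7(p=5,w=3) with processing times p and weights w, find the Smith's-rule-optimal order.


WSPT (Smith's rule): sort by p/w ascending
  J2: p/w = 8/8 = 1.000
  J7: p/w = 5/3 = 1.667
  J4: p/w = 14/6 = 2.333
  J5: p/w = 19/6 = 3.167
  J3: p/w = 4/1 = 4.000
  J6: p/w = 11/2 = 5.500
  J1: p/w = 9/1 = 9.000
Order: J2 → J7 → J4 → J5 → J3 → J6 → J1


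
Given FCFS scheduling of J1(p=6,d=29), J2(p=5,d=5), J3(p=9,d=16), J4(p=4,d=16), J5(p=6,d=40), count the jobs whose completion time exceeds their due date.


Completion vs due date:
  J1: C=6, d=29 → on time
  J2: C=11, d=5 → TARDY
  J3: C=20, d=16 → TARDY
  J4: C=24, d=16 → TARDY
  J5: C=30, d=40 → on time
Tardy jobs: J2, J3, J4
Count = 3


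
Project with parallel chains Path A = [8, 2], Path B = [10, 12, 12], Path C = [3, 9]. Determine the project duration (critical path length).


Path A: 8 + 2 = 10
Path B: 10 + 12 + 12 = 34
Path C: 3 + 9 = 12
Critical path = longest = max(10, 34, 12)
= 34 (Path B)


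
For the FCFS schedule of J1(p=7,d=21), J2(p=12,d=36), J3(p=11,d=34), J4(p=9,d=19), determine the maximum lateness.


Lateness per job (L = C - d):
  J1: C=7, d=21, L=-14
  J2: C=19, d=36, L=-17
  J3: C=30, d=34, L=-4
  J4: C=39, d=19, L=20
Lmax = max(-14, -17, -4, 20)
= 20


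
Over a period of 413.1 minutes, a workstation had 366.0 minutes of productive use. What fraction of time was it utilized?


Utilization = busy / total × 100
= 366.0 / 413.1 × 100
= 88.6%


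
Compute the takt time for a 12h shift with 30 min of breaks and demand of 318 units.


Available = 12×60 - 30 = 690 min
Takt time = 690 / 318
= 2.17 min/unit


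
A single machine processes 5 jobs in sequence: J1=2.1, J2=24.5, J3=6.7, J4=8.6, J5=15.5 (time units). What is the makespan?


Sequential makespan: sum all processing times
= 2.1 + 24.5 + 6.7 + 8.6 + 15.5
= 57.4 time units


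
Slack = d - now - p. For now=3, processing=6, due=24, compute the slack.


Slack = due - current_time - processing
= 24 - 3 - 6
= 15


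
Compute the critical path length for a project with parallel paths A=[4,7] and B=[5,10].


Path A: 4 + 7 = 11
Path B: 5 + 10 = 15
Critical path = longest = max(11, 15)
= 15 (Path B)


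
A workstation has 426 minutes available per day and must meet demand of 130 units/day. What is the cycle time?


Cycle time = available time / demand
= 426 / 130
= 3.28 min/unit


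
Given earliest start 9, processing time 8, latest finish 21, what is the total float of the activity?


EF = ES + duration = 9 + 8 = 17
LS = LF - duration = 21 - 8 = 13
Total Float = LF - EF = 21 - 17
(or LS - ES = 13 - 9)
= 4


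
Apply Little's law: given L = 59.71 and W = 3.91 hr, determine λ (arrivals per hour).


Little's law: L = λW → λ = L / W
= 59.71 / 3.91
= 15.27 per hour


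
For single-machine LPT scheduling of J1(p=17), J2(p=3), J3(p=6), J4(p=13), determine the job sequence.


LPT: sort by longest processing time first
  J1: p=17
  J4: p=13
  J3: p=6
  J2: p=3
Order: J1 → J4 → J3 → J2


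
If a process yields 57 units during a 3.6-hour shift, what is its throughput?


Throughput = units / time
= 57 / 3.6
= 15.8 units/hour


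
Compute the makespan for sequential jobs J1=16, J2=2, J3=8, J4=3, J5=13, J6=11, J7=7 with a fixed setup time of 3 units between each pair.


Makespan = Σ processing + (n-1) × setup
= (16 + 2 + 8 + 3 + 13 + 11 + 7) + (7-1)×3
= 60 + 18
= 78 time units


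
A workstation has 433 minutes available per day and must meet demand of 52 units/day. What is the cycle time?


Cycle time = available time / demand
= 433 / 52
= 8.33 min/unit


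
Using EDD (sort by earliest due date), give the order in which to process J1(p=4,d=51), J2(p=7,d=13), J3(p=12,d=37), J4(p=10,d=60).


EDD: sort by earliest due date
  J2: d=13, p=7
  J3: d=37, p=12
  J1: d=51, p=4
  J4: d=60, p=10
Order: J2 → J3 → J1 → J4


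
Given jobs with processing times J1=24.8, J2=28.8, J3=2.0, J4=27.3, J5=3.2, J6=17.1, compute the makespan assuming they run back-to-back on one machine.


Sequential makespan: sum all processing times
= 24.8 + 28.8 + 2.0 + 27.3 + 3.2 + 17.1
= 103.2 time units


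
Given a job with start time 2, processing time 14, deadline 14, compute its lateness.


Completion = 2 + 14 = 16
Lateness = C - d = 16 - 14
= 2


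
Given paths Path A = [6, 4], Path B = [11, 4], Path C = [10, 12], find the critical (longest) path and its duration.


Path A: 6 + 4 = 10
Path B: 11 + 4 = 15
Path C: 10 + 12 = 22
Critical path = longest = max(10, 15, 22)
= 22 (Path C)


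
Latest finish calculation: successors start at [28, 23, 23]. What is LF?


LF = min of all successor start times
Successors start at: [28, 23, 23]
LF = min(28, 23, 23)
= 23


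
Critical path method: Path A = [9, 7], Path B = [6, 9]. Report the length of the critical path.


Path A: 9 + 7 = 16
Path B: 6 + 9 = 15
Critical path = longest = max(16, 15)
= 16 (Path A)


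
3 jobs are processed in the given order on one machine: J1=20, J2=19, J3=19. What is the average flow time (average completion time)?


Completion times:
  J1: completes at 20
  J2: completes at 39
  J3: completes at 58
Sum = 117
Average = 117/3
= 39.00


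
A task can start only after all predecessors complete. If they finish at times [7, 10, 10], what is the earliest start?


ES = max of all predecessor completion times
Predecessors: [7, 10, 10]
ES = max(7, 10, 10)
= 10


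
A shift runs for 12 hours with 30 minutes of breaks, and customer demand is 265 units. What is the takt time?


Available = 12×60 - 30 = 690 min
Takt time = 690 / 265
= 2.60 min/unit


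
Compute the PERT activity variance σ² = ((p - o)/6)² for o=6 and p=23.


σ² = ((p - o) / 6)² = (p - o)² / 36
= (23 - 6)² / 36
= 17² / 36
= 289 / 36
= 8.0278


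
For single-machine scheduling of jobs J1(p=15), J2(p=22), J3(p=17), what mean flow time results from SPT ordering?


SPT order: J1 → J3 → J2
Completion times:
  J1: C=15
  J3: C=32
  J2: C=54
Sum = 101, n = 3
Mean flow = 101/3
= 33.67


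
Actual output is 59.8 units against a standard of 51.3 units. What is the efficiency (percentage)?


Efficiency = (actual / standard) × 100
= (59.8 / 51.3) × 100
= 116.6%


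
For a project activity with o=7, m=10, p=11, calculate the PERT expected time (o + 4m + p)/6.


te = (o + 4m + p) / 6
= (7 + 4×10 + 11) / 6
= (7 + 40 + 11) / 6
= 58 / 6
= 9.67


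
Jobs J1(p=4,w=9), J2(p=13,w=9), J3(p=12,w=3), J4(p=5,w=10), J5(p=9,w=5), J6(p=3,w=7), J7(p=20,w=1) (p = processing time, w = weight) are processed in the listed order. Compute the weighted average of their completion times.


Completion times:
  J1: C=4, w×C=9×4=36
  J2: C=17, w×C=9×17=153
  J3: C=29, w×C=3×29=87
  J4: C=34, w×C=10×34=340
  J5: C=43, w×C=5×43=215
  J6: C=46, w×C=7×46=322
  J7: C=66, w×C=1×66=66
Sum w×C = 1219
Sum w = 44
Weighted avg = 1219/44
= 27.70


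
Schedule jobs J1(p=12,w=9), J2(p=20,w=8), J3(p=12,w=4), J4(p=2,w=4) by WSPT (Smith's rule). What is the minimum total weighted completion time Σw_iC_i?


WSPT order (by p/w): J4 → J1 → J2 → J3
  J4: C=2, w·C=4×2=8
  J1: C=14, w·C=9×14=126
  J2: C=34, w·C=8×34=272
  J3: C=46, w·C=4×46=184
Σ w·C = 590
= 590


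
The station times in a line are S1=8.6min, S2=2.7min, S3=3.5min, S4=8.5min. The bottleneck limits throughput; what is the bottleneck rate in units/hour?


Bottleneck = longest station time
Station times: [8.6, 2.7, 3.5, 8.5]
Max = 8.6 min
Rate = 60 / 8.6
= 6.98 units/hour (bottleneck: 8.6min)


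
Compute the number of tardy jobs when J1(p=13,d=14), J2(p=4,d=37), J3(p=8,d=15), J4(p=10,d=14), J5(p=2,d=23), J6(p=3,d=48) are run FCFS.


Completion vs due date:
  J1: C=13, d=14 → on time
  J2: C=17, d=37 → on time
  J3: C=25, d=15 → TARDY
  J4: C=35, d=14 → TARDY
  J5: C=37, d=23 → TARDY
  J6: C=40, d=48 → on time
Tardy jobs: J3, J4, J5
Count = 3


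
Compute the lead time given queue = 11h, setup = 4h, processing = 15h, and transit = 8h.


Lead time = queue + setup + processing + transit
= 11 + 4 + 15 + 8
= 38 hours


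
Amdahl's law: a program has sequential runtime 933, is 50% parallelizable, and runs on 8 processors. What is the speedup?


Amdahl's law: T_p = T × ((1-p) + p/N)
= 933 × ((1-0.5) + 0.5/8)
= 933 × (0.50 + 0.0625)
= 933 × 0.5625
= 524.81
Speedup = 933/524.81
= 1.78×


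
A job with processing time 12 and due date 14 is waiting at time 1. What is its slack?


Slack = due - current_time - processing
= 14 - 1 - 12
= 1


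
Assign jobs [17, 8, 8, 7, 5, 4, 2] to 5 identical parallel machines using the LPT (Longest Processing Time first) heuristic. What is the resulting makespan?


Jobs (LPT sorted): [17, 8, 8, 7, 5, 4, 2]
Machines: 5
  J=17 → Machine 1 (load: 0+17=17)
  J=8 → Machine 2 (load: 0+8=8)
  J=8 → Machine 3 (load: 0+8=8)
  J=7 → Machine 4 (load: 0+7=7)
  J=5 → Machine 5 (load: 0+5=5)
  J=4 → Machine 5 (load: 5+4=9)
  J=2 → Machine 4 (load: 7+2=9)
Machine loads: [17, 8, 8, 9, 9]
Makespan = max = 17 time units


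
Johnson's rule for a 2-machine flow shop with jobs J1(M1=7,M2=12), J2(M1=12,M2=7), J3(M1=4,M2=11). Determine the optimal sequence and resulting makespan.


Johnson's rule:
Group 1 (M1≤M2, sort by M1): ['J3', 'J1']
Group 2 (M1>M2, sort desc M2): ['J2']
Sequence: J3 → J1 → J2
Makespan calculation:
  J3: M1 done=4, M2 done=15
  J1: M1 done=11, M2 done=27
  J2: M1 done=23, M2 done=34
= Sequence: J3 → J1 → J2, Makespan: 34


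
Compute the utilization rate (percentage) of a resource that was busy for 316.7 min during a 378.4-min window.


Utilization = busy / total × 100
= 316.7 / 378.4 × 100
= 83.7%


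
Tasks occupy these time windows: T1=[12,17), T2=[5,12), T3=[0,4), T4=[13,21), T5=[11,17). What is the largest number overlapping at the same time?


Check each time point for overlaps:
  t=13: 3 tasks active (T1, T4, T5)
Max concurrent = 3


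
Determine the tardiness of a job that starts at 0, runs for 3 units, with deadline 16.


Completion = start + processing = 0 + 3 = 3
Tardiness = max(0, C - d) = max(0, 3 - 16)
= max(0, -13)
= 0


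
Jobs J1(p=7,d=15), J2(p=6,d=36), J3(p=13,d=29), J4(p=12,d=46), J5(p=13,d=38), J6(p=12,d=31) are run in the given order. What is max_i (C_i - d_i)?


Lateness per job (L = C - d):
  J1: C=7, d=15, L=-8
  J2: C=13, d=36, L=-23
  J3: C=26, d=29, L=-3
  J4: C=38, d=46, L=-8
  J5: C=51, d=38, L=13
  J6: C=63, d=31, L=32
Lmax = max(-8, -23, -3, -8, 13, 32)
= 32


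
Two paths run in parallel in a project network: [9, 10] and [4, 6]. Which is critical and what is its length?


Path A: 9 + 10 = 19
Path B: 4 + 6 = 10
Critical path = longest = max(19, 10)
= 19 (Path A)


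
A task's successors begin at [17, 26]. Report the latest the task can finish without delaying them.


LF = min of all successor start times
Successors start at: [17, 26]
LF = min(17, 26)
= 17


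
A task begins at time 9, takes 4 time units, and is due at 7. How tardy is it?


Completion = start + processing = 9 + 4 = 13
Tardiness = max(0, C - d) = max(0, 13 - 7)
= max(0, 6)
= 6


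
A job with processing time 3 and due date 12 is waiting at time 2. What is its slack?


Slack = due - current_time - processing
= 12 - 2 - 3
= 7


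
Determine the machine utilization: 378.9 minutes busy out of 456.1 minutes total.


Utilization = busy / total × 100
= 378.9 / 456.1 × 100
= 83.1%


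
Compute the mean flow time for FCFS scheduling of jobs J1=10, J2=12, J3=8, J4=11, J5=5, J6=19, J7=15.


Completion times:
  J1: completes at 10
  J2: completes at 22
  J3: completes at 30
  J4: completes at 41
  J5: completes at 46
  J6: completes at 65
  J7: completes at 80
Sum = 294
Average = 294/7
= 42.00


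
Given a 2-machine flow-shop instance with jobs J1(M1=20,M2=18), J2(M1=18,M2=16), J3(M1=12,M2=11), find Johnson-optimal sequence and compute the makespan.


Johnson's rule:
Group 1 (M1≤M2, sort by M1): []
Group 2 (M1>M2, sort desc M2): ['J1', 'J2', 'J3']
Sequence: J1 → J2 → J3
Makespan calculation:
  J1: M1 done=20, M2 done=38
  J2: M1 done=38, M2 done=54
  J3: M1 done=50, M2 done=65
= Sequence: J1 → J2 → J3, Makespan: 65


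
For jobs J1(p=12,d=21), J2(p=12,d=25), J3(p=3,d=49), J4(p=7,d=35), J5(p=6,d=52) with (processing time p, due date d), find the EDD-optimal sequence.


EDD: sort by earliest due date
  J1: d=21, p=12
  J2: d=25, p=12
  J4: d=35, p=7
  J3: d=49, p=3
  J5: d=52, p=6
Order: J1 → J2 → J4 → J3 → J5


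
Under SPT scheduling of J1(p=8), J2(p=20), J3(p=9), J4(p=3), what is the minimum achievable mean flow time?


SPT order: J4 → J1 → J3 → J2
Completion times:
  J4: C=3
  J1: C=11
  J3: C=20
  J2: C=40
Sum = 74, n = 4
Mean flow = 74/4
= 18.50


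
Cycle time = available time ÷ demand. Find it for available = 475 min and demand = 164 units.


Cycle time = available time / demand
= 475 / 164
= 2.90 min/unit


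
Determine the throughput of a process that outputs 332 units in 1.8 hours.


Throughput = units / time
= 332 / 1.8
= 184.4 units/hour


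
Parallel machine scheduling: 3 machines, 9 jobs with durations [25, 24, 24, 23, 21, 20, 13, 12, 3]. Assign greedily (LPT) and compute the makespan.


Jobs (LPT sorted): [25, 24, 24, 23, 21, 20, 13, 12, 3]
Machines: 3
  J=25 → Machine 1 (load: 0+25=25)
  J=24 → Machine 2 (load: 0+24=24)
  J=24 → Machine 3 (load: 0+24=24)
  J=23 → Machine 2 (load: 24+23=47)
  J=21 → Machine 3 (load: 24+21=45)
  J=20 → Machine 1 (load: 25+20=45)
  J=13 → Machine 1 (load: 45+13=58)
  J=12 → Machine 3 (load: 45+12=57)
  J=3 → Machine 2 (load: 47+3=50)
Machine loads: [58, 50, 57]
Makespan = max = 58 time units


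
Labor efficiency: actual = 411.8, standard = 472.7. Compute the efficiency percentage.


Efficiency = (actual / standard) × 100
= (411.8 / 472.7) × 100
= 87.1%


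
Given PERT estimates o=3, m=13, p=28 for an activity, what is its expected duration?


te = (o + 4m + p) / 6
= (3 + 4×13 + 28) / 6
= (3 + 52 + 28) / 6
= 83 / 6
= 13.83


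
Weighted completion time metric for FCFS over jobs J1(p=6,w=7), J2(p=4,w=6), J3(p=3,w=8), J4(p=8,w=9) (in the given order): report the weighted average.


Completion times:
  J1: C=6, w×C=7×6=42
  J2: C=10, w×C=6×10=60
  J3: C=13, w×C=8×13=104
  J4: C=21, w×C=9×21=189
Sum w×C = 395
Sum w = 30
Weighted avg = 395/30
= 13.17


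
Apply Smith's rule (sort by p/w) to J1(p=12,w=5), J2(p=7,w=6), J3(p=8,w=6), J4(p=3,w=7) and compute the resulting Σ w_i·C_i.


WSPT order (by p/w): J4 → J2 → J3 → J1
  J4: C=3, w·C=7×3=21
  J2: C=10, w·C=6×10=60
  J3: C=18, w·C=6×18=108
  J1: C=30, w·C=5×30=150
Σ w·C = 339
= 339
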